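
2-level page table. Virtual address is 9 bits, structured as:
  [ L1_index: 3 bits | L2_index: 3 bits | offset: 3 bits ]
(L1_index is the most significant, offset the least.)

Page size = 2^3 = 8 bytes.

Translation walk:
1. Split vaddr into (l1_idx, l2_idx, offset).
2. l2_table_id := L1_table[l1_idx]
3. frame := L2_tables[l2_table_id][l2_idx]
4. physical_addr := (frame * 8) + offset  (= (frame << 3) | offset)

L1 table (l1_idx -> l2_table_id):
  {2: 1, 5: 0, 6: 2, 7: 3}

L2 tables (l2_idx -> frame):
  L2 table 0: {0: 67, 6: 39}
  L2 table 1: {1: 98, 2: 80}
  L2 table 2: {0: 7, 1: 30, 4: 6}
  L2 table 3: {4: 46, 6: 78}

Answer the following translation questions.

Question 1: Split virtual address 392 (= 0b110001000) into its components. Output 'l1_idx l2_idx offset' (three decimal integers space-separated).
Answer: 6 1 0

Derivation:
vaddr = 392 = 0b110001000
  top 3 bits -> l1_idx = 6
  next 3 bits -> l2_idx = 1
  bottom 3 bits -> offset = 0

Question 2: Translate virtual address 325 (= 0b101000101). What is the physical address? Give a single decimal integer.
Answer: 541

Derivation:
vaddr = 325 = 0b101000101
Split: l1_idx=5, l2_idx=0, offset=5
L1[5] = 0
L2[0][0] = 67
paddr = 67 * 8 + 5 = 541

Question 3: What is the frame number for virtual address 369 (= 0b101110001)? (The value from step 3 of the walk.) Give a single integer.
Answer: 39

Derivation:
vaddr = 369: l1_idx=5, l2_idx=6
L1[5] = 0; L2[0][6] = 39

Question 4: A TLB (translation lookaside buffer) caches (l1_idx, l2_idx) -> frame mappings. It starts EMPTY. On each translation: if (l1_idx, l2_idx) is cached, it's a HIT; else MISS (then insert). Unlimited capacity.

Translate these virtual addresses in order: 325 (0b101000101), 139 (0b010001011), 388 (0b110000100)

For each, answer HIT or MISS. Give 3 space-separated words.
vaddr=325: (5,0) not in TLB -> MISS, insert
vaddr=139: (2,1) not in TLB -> MISS, insert
vaddr=388: (6,0) not in TLB -> MISS, insert

Answer: MISS MISS MISS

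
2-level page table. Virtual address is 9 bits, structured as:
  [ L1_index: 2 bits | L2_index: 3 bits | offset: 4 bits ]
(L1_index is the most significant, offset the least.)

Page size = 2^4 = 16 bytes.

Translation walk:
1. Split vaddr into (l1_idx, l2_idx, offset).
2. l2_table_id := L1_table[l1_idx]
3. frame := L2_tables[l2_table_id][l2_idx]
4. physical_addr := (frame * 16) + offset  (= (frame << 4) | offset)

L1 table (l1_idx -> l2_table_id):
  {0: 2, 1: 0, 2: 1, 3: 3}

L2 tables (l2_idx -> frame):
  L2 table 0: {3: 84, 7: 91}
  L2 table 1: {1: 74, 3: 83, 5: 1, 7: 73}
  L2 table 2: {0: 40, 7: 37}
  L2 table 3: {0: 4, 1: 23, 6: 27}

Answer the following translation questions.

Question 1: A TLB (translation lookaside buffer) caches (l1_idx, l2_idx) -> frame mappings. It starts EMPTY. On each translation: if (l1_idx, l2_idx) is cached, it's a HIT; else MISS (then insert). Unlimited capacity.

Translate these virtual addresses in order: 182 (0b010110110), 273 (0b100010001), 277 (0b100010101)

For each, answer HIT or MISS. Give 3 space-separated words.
Answer: MISS MISS HIT

Derivation:
vaddr=182: (1,3) not in TLB -> MISS, insert
vaddr=273: (2,1) not in TLB -> MISS, insert
vaddr=277: (2,1) in TLB -> HIT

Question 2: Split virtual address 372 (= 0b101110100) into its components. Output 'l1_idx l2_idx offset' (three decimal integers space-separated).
vaddr = 372 = 0b101110100
  top 2 bits -> l1_idx = 2
  next 3 bits -> l2_idx = 7
  bottom 4 bits -> offset = 4

Answer: 2 7 4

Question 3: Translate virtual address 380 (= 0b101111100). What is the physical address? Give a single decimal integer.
vaddr = 380 = 0b101111100
Split: l1_idx=2, l2_idx=7, offset=12
L1[2] = 1
L2[1][7] = 73
paddr = 73 * 16 + 12 = 1180

Answer: 1180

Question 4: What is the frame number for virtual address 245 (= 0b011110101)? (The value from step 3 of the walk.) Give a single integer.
vaddr = 245: l1_idx=1, l2_idx=7
L1[1] = 0; L2[0][7] = 91

Answer: 91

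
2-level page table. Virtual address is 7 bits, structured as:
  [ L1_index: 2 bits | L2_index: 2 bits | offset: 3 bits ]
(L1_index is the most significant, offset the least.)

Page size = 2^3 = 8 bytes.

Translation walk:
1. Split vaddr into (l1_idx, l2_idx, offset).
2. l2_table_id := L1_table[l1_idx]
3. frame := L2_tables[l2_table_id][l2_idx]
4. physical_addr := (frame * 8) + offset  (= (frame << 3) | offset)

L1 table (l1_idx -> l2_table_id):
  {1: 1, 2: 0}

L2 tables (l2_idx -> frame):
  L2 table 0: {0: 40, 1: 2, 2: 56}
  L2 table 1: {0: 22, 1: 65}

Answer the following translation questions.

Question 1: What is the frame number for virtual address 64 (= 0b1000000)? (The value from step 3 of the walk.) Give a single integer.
Answer: 40

Derivation:
vaddr = 64: l1_idx=2, l2_idx=0
L1[2] = 0; L2[0][0] = 40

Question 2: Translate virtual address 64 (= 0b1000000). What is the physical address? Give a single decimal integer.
vaddr = 64 = 0b1000000
Split: l1_idx=2, l2_idx=0, offset=0
L1[2] = 0
L2[0][0] = 40
paddr = 40 * 8 + 0 = 320

Answer: 320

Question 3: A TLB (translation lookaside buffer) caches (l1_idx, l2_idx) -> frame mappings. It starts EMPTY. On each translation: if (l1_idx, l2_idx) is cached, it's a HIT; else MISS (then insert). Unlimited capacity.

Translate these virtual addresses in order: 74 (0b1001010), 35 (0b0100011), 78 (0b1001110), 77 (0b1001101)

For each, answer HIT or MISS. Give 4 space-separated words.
vaddr=74: (2,1) not in TLB -> MISS, insert
vaddr=35: (1,0) not in TLB -> MISS, insert
vaddr=78: (2,1) in TLB -> HIT
vaddr=77: (2,1) in TLB -> HIT

Answer: MISS MISS HIT HIT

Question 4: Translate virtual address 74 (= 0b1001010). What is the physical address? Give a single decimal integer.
vaddr = 74 = 0b1001010
Split: l1_idx=2, l2_idx=1, offset=2
L1[2] = 0
L2[0][1] = 2
paddr = 2 * 8 + 2 = 18

Answer: 18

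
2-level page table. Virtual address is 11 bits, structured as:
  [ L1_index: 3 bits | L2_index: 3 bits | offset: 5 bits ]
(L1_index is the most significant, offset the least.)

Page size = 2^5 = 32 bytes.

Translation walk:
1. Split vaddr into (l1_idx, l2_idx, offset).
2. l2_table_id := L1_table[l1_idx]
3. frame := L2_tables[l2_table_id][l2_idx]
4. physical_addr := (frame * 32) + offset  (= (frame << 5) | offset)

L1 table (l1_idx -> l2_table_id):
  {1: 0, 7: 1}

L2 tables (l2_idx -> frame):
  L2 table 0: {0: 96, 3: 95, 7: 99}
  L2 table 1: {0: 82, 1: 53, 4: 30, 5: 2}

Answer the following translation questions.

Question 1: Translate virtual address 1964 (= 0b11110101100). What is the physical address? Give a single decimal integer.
Answer: 76

Derivation:
vaddr = 1964 = 0b11110101100
Split: l1_idx=7, l2_idx=5, offset=12
L1[7] = 1
L2[1][5] = 2
paddr = 2 * 32 + 12 = 76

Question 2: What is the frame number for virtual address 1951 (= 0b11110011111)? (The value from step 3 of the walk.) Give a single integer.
Answer: 30

Derivation:
vaddr = 1951: l1_idx=7, l2_idx=4
L1[7] = 1; L2[1][4] = 30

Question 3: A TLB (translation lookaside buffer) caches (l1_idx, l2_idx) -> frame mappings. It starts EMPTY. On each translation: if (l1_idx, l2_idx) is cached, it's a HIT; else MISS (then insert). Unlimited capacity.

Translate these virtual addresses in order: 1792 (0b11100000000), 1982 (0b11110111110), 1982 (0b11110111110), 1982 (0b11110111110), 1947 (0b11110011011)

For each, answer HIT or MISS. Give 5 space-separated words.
Answer: MISS MISS HIT HIT MISS

Derivation:
vaddr=1792: (7,0) not in TLB -> MISS, insert
vaddr=1982: (7,5) not in TLB -> MISS, insert
vaddr=1982: (7,5) in TLB -> HIT
vaddr=1982: (7,5) in TLB -> HIT
vaddr=1947: (7,4) not in TLB -> MISS, insert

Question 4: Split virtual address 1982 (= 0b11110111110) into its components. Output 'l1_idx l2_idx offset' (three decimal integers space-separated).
vaddr = 1982 = 0b11110111110
  top 3 bits -> l1_idx = 7
  next 3 bits -> l2_idx = 5
  bottom 5 bits -> offset = 30

Answer: 7 5 30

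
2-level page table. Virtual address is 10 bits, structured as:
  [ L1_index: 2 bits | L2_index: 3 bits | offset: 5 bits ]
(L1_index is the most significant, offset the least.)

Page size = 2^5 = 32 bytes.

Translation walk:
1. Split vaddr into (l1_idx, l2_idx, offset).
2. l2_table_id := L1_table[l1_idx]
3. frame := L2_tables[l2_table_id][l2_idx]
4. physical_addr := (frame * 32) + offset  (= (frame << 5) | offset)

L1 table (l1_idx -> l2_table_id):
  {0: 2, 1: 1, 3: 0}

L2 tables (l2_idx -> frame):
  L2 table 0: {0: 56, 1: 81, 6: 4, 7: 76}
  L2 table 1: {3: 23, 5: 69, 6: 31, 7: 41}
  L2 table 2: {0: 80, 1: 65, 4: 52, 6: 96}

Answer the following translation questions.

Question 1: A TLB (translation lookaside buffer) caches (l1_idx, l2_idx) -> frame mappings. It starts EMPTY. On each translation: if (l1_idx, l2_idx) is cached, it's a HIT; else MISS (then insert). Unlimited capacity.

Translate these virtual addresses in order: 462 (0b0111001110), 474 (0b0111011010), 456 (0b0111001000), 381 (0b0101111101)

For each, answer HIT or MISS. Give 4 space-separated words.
Answer: MISS HIT HIT MISS

Derivation:
vaddr=462: (1,6) not in TLB -> MISS, insert
vaddr=474: (1,6) in TLB -> HIT
vaddr=456: (1,6) in TLB -> HIT
vaddr=381: (1,3) not in TLB -> MISS, insert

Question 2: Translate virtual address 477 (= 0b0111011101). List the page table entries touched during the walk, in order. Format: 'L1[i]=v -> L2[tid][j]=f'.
vaddr = 477 = 0b0111011101
Split: l1_idx=1, l2_idx=6, offset=29

Answer: L1[1]=1 -> L2[1][6]=31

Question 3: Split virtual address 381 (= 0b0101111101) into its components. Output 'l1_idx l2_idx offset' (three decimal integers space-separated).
Answer: 1 3 29

Derivation:
vaddr = 381 = 0b0101111101
  top 2 bits -> l1_idx = 1
  next 3 bits -> l2_idx = 3
  bottom 5 bits -> offset = 29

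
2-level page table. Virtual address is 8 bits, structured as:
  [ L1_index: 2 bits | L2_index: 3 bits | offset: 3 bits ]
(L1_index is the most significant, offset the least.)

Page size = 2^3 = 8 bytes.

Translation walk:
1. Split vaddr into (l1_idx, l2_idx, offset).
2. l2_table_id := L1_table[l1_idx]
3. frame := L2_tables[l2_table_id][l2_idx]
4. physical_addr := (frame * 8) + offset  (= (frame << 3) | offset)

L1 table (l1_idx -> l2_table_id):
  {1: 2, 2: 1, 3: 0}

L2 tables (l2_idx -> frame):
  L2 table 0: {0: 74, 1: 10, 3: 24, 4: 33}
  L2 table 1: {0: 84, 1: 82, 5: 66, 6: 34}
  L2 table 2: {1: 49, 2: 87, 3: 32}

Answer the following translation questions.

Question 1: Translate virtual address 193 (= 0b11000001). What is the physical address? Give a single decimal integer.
vaddr = 193 = 0b11000001
Split: l1_idx=3, l2_idx=0, offset=1
L1[3] = 0
L2[0][0] = 74
paddr = 74 * 8 + 1 = 593

Answer: 593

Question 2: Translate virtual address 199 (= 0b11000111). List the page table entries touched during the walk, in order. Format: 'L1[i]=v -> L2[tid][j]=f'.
vaddr = 199 = 0b11000111
Split: l1_idx=3, l2_idx=0, offset=7

Answer: L1[3]=0 -> L2[0][0]=74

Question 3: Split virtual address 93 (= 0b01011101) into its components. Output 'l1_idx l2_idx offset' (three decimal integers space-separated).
vaddr = 93 = 0b01011101
  top 2 bits -> l1_idx = 1
  next 3 bits -> l2_idx = 3
  bottom 3 bits -> offset = 5

Answer: 1 3 5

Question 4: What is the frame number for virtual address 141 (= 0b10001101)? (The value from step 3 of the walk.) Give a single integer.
Answer: 82

Derivation:
vaddr = 141: l1_idx=2, l2_idx=1
L1[2] = 1; L2[1][1] = 82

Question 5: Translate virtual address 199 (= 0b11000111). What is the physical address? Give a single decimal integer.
Answer: 599

Derivation:
vaddr = 199 = 0b11000111
Split: l1_idx=3, l2_idx=0, offset=7
L1[3] = 0
L2[0][0] = 74
paddr = 74 * 8 + 7 = 599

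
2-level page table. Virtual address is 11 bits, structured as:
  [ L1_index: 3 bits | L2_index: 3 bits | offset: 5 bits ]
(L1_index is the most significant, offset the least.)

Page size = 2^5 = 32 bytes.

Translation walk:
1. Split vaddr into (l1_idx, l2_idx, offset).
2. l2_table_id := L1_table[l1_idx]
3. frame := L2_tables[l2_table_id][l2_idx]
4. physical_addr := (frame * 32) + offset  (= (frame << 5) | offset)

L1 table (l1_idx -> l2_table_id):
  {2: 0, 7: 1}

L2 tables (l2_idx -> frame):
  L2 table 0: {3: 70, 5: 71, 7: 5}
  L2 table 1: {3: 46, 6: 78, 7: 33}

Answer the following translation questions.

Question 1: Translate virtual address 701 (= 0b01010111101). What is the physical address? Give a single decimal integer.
vaddr = 701 = 0b01010111101
Split: l1_idx=2, l2_idx=5, offset=29
L1[2] = 0
L2[0][5] = 71
paddr = 71 * 32 + 29 = 2301

Answer: 2301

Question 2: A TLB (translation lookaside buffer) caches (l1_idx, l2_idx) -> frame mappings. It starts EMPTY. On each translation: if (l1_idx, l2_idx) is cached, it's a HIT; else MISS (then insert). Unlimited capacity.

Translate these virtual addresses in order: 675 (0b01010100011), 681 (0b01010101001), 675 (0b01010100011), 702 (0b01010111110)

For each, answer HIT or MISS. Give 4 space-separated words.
vaddr=675: (2,5) not in TLB -> MISS, insert
vaddr=681: (2,5) in TLB -> HIT
vaddr=675: (2,5) in TLB -> HIT
vaddr=702: (2,5) in TLB -> HIT

Answer: MISS HIT HIT HIT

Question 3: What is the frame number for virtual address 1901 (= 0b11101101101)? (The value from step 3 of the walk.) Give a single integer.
Answer: 46

Derivation:
vaddr = 1901: l1_idx=7, l2_idx=3
L1[7] = 1; L2[1][3] = 46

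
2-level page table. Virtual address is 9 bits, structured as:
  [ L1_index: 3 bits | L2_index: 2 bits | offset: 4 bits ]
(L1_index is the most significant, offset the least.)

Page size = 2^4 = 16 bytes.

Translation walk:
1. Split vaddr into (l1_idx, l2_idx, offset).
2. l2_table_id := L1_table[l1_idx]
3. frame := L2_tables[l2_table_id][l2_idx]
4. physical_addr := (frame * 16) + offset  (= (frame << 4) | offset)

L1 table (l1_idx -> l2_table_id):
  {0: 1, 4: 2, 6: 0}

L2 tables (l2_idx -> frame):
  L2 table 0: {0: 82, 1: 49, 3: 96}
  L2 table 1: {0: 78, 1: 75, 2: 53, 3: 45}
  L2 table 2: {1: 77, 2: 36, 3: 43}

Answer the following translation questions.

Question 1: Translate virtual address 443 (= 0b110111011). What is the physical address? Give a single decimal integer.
vaddr = 443 = 0b110111011
Split: l1_idx=6, l2_idx=3, offset=11
L1[6] = 0
L2[0][3] = 96
paddr = 96 * 16 + 11 = 1547

Answer: 1547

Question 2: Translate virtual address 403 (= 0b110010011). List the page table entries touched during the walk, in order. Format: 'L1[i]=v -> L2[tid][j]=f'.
vaddr = 403 = 0b110010011
Split: l1_idx=6, l2_idx=1, offset=3

Answer: L1[6]=0 -> L2[0][1]=49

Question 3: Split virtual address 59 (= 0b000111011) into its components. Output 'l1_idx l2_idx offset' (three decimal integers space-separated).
Answer: 0 3 11

Derivation:
vaddr = 59 = 0b000111011
  top 3 bits -> l1_idx = 0
  next 2 bits -> l2_idx = 3
  bottom 4 bits -> offset = 11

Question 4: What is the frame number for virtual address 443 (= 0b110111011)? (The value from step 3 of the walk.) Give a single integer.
Answer: 96

Derivation:
vaddr = 443: l1_idx=6, l2_idx=3
L1[6] = 0; L2[0][3] = 96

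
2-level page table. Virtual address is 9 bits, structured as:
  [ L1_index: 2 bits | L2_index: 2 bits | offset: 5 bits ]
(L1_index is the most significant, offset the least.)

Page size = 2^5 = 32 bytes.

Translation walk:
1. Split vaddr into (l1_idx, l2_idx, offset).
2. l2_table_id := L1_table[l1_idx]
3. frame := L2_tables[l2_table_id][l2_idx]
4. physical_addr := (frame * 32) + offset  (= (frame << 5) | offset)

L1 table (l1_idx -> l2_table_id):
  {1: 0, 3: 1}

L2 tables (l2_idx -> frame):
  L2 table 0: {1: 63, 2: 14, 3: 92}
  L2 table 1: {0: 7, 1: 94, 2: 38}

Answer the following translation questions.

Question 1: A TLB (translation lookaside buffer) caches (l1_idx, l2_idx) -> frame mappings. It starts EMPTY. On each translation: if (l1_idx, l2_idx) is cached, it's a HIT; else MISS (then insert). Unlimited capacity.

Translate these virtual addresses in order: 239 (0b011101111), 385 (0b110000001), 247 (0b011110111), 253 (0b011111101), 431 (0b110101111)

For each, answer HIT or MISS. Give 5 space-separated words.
vaddr=239: (1,3) not in TLB -> MISS, insert
vaddr=385: (3,0) not in TLB -> MISS, insert
vaddr=247: (1,3) in TLB -> HIT
vaddr=253: (1,3) in TLB -> HIT
vaddr=431: (3,1) not in TLB -> MISS, insert

Answer: MISS MISS HIT HIT MISS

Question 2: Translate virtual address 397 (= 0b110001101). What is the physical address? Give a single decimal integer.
vaddr = 397 = 0b110001101
Split: l1_idx=3, l2_idx=0, offset=13
L1[3] = 1
L2[1][0] = 7
paddr = 7 * 32 + 13 = 237

Answer: 237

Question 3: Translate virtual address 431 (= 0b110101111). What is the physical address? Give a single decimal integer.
vaddr = 431 = 0b110101111
Split: l1_idx=3, l2_idx=1, offset=15
L1[3] = 1
L2[1][1] = 94
paddr = 94 * 32 + 15 = 3023

Answer: 3023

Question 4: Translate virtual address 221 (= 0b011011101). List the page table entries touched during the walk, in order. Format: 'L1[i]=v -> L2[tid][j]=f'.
vaddr = 221 = 0b011011101
Split: l1_idx=1, l2_idx=2, offset=29

Answer: L1[1]=0 -> L2[0][2]=14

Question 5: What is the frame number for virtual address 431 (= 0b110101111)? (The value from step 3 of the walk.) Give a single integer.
vaddr = 431: l1_idx=3, l2_idx=1
L1[3] = 1; L2[1][1] = 94

Answer: 94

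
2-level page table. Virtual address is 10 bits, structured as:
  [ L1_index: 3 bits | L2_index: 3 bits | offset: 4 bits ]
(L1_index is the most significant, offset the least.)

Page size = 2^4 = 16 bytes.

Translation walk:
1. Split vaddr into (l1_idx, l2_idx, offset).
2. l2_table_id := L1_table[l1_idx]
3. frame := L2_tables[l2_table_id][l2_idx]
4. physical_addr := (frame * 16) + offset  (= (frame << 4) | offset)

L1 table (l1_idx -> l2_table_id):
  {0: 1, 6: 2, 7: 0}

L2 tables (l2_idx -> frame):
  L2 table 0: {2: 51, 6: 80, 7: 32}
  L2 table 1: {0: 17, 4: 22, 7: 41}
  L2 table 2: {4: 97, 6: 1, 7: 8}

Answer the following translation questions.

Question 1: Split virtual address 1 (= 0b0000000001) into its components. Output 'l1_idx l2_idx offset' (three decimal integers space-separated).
vaddr = 1 = 0b0000000001
  top 3 bits -> l1_idx = 0
  next 3 bits -> l2_idx = 0
  bottom 4 bits -> offset = 1

Answer: 0 0 1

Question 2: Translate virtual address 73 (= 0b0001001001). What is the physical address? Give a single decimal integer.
Answer: 361

Derivation:
vaddr = 73 = 0b0001001001
Split: l1_idx=0, l2_idx=4, offset=9
L1[0] = 1
L2[1][4] = 22
paddr = 22 * 16 + 9 = 361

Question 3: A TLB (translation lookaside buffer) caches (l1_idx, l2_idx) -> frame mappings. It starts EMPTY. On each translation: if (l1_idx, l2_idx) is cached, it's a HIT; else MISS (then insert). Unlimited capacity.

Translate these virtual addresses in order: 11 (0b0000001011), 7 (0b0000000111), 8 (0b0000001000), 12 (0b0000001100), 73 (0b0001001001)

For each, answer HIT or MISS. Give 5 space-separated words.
Answer: MISS HIT HIT HIT MISS

Derivation:
vaddr=11: (0,0) not in TLB -> MISS, insert
vaddr=7: (0,0) in TLB -> HIT
vaddr=8: (0,0) in TLB -> HIT
vaddr=12: (0,0) in TLB -> HIT
vaddr=73: (0,4) not in TLB -> MISS, insert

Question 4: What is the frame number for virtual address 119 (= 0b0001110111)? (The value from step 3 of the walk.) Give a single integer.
vaddr = 119: l1_idx=0, l2_idx=7
L1[0] = 1; L2[1][7] = 41

Answer: 41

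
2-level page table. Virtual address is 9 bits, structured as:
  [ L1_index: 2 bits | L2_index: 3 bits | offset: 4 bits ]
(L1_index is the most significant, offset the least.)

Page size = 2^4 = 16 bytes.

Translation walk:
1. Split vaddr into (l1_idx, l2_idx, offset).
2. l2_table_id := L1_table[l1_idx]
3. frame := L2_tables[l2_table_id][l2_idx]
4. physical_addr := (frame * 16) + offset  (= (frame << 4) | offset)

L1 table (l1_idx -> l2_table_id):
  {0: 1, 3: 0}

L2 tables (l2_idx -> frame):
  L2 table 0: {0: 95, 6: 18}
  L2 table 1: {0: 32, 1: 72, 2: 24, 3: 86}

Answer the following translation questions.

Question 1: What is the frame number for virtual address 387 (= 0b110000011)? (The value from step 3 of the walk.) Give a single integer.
vaddr = 387: l1_idx=3, l2_idx=0
L1[3] = 0; L2[0][0] = 95

Answer: 95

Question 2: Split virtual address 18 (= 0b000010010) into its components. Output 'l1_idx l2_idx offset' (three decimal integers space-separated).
vaddr = 18 = 0b000010010
  top 2 bits -> l1_idx = 0
  next 3 bits -> l2_idx = 1
  bottom 4 bits -> offset = 2

Answer: 0 1 2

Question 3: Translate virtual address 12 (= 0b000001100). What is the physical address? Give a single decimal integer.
Answer: 524

Derivation:
vaddr = 12 = 0b000001100
Split: l1_idx=0, l2_idx=0, offset=12
L1[0] = 1
L2[1][0] = 32
paddr = 32 * 16 + 12 = 524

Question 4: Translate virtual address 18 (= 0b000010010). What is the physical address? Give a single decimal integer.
vaddr = 18 = 0b000010010
Split: l1_idx=0, l2_idx=1, offset=2
L1[0] = 1
L2[1][1] = 72
paddr = 72 * 16 + 2 = 1154

Answer: 1154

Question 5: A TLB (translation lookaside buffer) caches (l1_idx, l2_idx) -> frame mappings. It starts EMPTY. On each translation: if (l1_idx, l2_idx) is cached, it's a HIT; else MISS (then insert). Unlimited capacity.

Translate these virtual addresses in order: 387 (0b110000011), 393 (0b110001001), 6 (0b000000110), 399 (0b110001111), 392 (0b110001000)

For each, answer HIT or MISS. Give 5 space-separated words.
Answer: MISS HIT MISS HIT HIT

Derivation:
vaddr=387: (3,0) not in TLB -> MISS, insert
vaddr=393: (3,0) in TLB -> HIT
vaddr=6: (0,0) not in TLB -> MISS, insert
vaddr=399: (3,0) in TLB -> HIT
vaddr=392: (3,0) in TLB -> HIT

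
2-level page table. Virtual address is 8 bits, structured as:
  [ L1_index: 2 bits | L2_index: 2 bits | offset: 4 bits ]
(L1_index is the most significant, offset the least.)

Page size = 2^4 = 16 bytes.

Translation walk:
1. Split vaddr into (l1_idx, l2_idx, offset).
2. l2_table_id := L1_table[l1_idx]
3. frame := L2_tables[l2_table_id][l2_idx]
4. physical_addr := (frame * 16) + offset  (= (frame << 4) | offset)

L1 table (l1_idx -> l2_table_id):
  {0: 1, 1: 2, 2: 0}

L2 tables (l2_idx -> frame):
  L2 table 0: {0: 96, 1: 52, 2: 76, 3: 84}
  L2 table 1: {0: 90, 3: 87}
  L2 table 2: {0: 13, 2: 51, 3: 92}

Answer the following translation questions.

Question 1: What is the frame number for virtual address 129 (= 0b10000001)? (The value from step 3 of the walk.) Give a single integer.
Answer: 96

Derivation:
vaddr = 129: l1_idx=2, l2_idx=0
L1[2] = 0; L2[0][0] = 96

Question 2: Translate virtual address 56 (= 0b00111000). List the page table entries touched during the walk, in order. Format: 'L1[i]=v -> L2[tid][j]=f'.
Answer: L1[0]=1 -> L2[1][3]=87

Derivation:
vaddr = 56 = 0b00111000
Split: l1_idx=0, l2_idx=3, offset=8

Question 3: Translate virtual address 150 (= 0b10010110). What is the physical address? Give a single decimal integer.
vaddr = 150 = 0b10010110
Split: l1_idx=2, l2_idx=1, offset=6
L1[2] = 0
L2[0][1] = 52
paddr = 52 * 16 + 6 = 838

Answer: 838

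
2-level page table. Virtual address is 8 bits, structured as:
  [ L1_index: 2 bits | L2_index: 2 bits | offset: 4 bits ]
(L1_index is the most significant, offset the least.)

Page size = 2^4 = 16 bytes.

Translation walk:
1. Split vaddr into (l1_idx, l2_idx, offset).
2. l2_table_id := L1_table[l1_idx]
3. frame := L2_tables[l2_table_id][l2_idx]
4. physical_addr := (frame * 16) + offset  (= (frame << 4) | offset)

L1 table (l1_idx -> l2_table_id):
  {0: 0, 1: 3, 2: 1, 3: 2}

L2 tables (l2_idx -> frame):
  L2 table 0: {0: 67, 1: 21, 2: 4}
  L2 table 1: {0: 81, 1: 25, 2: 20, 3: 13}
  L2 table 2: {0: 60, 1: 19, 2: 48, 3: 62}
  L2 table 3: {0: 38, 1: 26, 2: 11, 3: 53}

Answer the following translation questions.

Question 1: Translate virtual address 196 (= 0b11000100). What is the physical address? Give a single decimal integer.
vaddr = 196 = 0b11000100
Split: l1_idx=3, l2_idx=0, offset=4
L1[3] = 2
L2[2][0] = 60
paddr = 60 * 16 + 4 = 964

Answer: 964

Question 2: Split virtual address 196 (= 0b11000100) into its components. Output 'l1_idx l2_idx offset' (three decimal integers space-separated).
vaddr = 196 = 0b11000100
  top 2 bits -> l1_idx = 3
  next 2 bits -> l2_idx = 0
  bottom 4 bits -> offset = 4

Answer: 3 0 4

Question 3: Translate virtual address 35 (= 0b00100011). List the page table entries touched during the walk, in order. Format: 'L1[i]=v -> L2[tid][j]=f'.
Answer: L1[0]=0 -> L2[0][2]=4

Derivation:
vaddr = 35 = 0b00100011
Split: l1_idx=0, l2_idx=2, offset=3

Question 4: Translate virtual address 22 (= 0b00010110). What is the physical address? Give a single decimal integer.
vaddr = 22 = 0b00010110
Split: l1_idx=0, l2_idx=1, offset=6
L1[0] = 0
L2[0][1] = 21
paddr = 21 * 16 + 6 = 342

Answer: 342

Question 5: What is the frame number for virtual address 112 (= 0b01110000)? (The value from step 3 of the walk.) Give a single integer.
vaddr = 112: l1_idx=1, l2_idx=3
L1[1] = 3; L2[3][3] = 53

Answer: 53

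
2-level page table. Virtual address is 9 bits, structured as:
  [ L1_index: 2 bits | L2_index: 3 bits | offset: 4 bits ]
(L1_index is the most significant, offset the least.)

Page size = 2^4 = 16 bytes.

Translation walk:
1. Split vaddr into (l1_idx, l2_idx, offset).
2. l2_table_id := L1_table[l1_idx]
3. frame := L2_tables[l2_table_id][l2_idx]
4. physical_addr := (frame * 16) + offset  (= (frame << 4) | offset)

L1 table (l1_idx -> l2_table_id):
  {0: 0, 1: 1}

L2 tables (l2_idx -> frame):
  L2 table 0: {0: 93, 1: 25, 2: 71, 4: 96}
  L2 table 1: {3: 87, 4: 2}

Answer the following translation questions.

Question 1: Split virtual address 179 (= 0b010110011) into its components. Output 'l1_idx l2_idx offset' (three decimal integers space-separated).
vaddr = 179 = 0b010110011
  top 2 bits -> l1_idx = 1
  next 3 bits -> l2_idx = 3
  bottom 4 bits -> offset = 3

Answer: 1 3 3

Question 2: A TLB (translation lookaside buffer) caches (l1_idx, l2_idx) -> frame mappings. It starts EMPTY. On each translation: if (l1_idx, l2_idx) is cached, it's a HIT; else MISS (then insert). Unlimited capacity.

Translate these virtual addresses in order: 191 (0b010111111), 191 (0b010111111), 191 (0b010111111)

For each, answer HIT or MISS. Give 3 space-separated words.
Answer: MISS HIT HIT

Derivation:
vaddr=191: (1,3) not in TLB -> MISS, insert
vaddr=191: (1,3) in TLB -> HIT
vaddr=191: (1,3) in TLB -> HIT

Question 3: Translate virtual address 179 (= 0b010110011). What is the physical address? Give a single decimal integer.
vaddr = 179 = 0b010110011
Split: l1_idx=1, l2_idx=3, offset=3
L1[1] = 1
L2[1][3] = 87
paddr = 87 * 16 + 3 = 1395

Answer: 1395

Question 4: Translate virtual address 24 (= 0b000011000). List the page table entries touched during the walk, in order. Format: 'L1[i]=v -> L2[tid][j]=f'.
Answer: L1[0]=0 -> L2[0][1]=25

Derivation:
vaddr = 24 = 0b000011000
Split: l1_idx=0, l2_idx=1, offset=8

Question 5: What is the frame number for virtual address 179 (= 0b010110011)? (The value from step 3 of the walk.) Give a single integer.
vaddr = 179: l1_idx=1, l2_idx=3
L1[1] = 1; L2[1][3] = 87

Answer: 87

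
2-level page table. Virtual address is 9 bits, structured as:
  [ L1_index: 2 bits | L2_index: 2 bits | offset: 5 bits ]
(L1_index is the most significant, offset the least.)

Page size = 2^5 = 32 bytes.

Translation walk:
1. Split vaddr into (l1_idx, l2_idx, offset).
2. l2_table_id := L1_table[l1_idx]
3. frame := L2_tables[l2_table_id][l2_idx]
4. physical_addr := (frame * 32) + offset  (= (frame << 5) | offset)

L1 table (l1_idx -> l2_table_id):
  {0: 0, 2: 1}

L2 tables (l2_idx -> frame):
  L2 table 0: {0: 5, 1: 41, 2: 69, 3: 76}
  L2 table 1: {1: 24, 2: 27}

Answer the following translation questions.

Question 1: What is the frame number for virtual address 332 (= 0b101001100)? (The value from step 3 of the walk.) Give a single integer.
vaddr = 332: l1_idx=2, l2_idx=2
L1[2] = 1; L2[1][2] = 27

Answer: 27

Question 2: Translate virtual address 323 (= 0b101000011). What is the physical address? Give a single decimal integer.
Answer: 867

Derivation:
vaddr = 323 = 0b101000011
Split: l1_idx=2, l2_idx=2, offset=3
L1[2] = 1
L2[1][2] = 27
paddr = 27 * 32 + 3 = 867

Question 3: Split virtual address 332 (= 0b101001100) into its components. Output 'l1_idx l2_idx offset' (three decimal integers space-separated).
Answer: 2 2 12

Derivation:
vaddr = 332 = 0b101001100
  top 2 bits -> l1_idx = 2
  next 2 bits -> l2_idx = 2
  bottom 5 bits -> offset = 12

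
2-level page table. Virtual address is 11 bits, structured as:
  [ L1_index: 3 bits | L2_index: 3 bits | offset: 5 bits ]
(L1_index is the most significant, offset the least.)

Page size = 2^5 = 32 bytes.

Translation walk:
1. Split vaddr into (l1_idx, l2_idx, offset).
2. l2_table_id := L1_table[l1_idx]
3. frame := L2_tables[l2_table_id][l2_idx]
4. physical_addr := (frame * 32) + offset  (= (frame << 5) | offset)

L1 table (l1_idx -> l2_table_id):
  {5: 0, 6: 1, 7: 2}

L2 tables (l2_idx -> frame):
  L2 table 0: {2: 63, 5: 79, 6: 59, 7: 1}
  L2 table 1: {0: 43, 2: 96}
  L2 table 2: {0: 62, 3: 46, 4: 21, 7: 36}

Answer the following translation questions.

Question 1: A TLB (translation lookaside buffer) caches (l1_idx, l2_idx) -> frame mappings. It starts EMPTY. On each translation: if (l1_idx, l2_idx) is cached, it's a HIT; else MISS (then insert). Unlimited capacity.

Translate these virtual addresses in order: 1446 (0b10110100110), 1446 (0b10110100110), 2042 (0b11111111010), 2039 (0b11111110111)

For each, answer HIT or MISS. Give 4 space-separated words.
Answer: MISS HIT MISS HIT

Derivation:
vaddr=1446: (5,5) not in TLB -> MISS, insert
vaddr=1446: (5,5) in TLB -> HIT
vaddr=2042: (7,7) not in TLB -> MISS, insert
vaddr=2039: (7,7) in TLB -> HIT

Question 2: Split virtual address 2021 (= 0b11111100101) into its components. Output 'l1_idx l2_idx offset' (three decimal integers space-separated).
Answer: 7 7 5

Derivation:
vaddr = 2021 = 0b11111100101
  top 3 bits -> l1_idx = 7
  next 3 bits -> l2_idx = 7
  bottom 5 bits -> offset = 5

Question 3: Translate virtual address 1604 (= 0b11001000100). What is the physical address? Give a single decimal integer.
Answer: 3076

Derivation:
vaddr = 1604 = 0b11001000100
Split: l1_idx=6, l2_idx=2, offset=4
L1[6] = 1
L2[1][2] = 96
paddr = 96 * 32 + 4 = 3076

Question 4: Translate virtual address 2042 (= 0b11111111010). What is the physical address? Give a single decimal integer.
Answer: 1178

Derivation:
vaddr = 2042 = 0b11111111010
Split: l1_idx=7, l2_idx=7, offset=26
L1[7] = 2
L2[2][7] = 36
paddr = 36 * 32 + 26 = 1178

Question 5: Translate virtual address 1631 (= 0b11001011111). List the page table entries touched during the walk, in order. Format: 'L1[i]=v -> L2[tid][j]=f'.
Answer: L1[6]=1 -> L2[1][2]=96

Derivation:
vaddr = 1631 = 0b11001011111
Split: l1_idx=6, l2_idx=2, offset=31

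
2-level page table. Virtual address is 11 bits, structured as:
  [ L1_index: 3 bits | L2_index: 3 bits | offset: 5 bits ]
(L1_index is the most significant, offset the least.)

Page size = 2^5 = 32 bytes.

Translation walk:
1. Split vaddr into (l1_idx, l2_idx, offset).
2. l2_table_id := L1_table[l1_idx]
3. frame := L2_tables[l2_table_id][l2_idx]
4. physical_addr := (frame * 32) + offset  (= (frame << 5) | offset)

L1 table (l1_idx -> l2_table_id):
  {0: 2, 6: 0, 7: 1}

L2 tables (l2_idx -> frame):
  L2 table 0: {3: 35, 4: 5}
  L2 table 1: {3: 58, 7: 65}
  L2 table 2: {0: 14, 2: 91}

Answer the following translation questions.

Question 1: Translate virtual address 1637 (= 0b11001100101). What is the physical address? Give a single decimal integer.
Answer: 1125

Derivation:
vaddr = 1637 = 0b11001100101
Split: l1_idx=6, l2_idx=3, offset=5
L1[6] = 0
L2[0][3] = 35
paddr = 35 * 32 + 5 = 1125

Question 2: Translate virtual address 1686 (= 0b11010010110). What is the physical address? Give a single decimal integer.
vaddr = 1686 = 0b11010010110
Split: l1_idx=6, l2_idx=4, offset=22
L1[6] = 0
L2[0][4] = 5
paddr = 5 * 32 + 22 = 182

Answer: 182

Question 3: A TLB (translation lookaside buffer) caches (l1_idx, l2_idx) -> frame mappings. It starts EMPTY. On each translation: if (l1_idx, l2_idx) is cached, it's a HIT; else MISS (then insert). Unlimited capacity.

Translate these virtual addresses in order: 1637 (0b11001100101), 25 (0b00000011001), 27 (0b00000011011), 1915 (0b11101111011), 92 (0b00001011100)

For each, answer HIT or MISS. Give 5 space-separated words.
vaddr=1637: (6,3) not in TLB -> MISS, insert
vaddr=25: (0,0) not in TLB -> MISS, insert
vaddr=27: (0,0) in TLB -> HIT
vaddr=1915: (7,3) not in TLB -> MISS, insert
vaddr=92: (0,2) not in TLB -> MISS, insert

Answer: MISS MISS HIT MISS MISS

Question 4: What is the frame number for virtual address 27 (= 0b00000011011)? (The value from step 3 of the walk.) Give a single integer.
Answer: 14

Derivation:
vaddr = 27: l1_idx=0, l2_idx=0
L1[0] = 2; L2[2][0] = 14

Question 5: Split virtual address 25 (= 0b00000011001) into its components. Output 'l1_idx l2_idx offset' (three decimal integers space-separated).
Answer: 0 0 25

Derivation:
vaddr = 25 = 0b00000011001
  top 3 bits -> l1_idx = 0
  next 3 bits -> l2_idx = 0
  bottom 5 bits -> offset = 25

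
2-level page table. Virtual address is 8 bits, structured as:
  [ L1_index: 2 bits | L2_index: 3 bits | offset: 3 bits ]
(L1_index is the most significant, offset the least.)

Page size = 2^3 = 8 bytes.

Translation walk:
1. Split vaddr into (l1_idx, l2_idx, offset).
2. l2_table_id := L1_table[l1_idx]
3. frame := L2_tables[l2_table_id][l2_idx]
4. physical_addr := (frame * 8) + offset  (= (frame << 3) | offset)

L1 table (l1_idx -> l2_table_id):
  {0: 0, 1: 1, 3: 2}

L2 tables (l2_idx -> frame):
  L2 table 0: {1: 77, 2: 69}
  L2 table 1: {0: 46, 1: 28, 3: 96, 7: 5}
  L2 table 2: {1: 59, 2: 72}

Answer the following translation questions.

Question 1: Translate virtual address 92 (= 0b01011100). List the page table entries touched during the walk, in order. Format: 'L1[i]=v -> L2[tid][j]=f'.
vaddr = 92 = 0b01011100
Split: l1_idx=1, l2_idx=3, offset=4

Answer: L1[1]=1 -> L2[1][3]=96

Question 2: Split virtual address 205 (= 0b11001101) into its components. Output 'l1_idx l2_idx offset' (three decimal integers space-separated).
vaddr = 205 = 0b11001101
  top 2 bits -> l1_idx = 3
  next 3 bits -> l2_idx = 1
  bottom 3 bits -> offset = 5

Answer: 3 1 5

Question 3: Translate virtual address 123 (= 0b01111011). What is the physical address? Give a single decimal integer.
Answer: 43

Derivation:
vaddr = 123 = 0b01111011
Split: l1_idx=1, l2_idx=7, offset=3
L1[1] = 1
L2[1][7] = 5
paddr = 5 * 8 + 3 = 43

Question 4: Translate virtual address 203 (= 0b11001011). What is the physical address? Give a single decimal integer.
Answer: 475

Derivation:
vaddr = 203 = 0b11001011
Split: l1_idx=3, l2_idx=1, offset=3
L1[3] = 2
L2[2][1] = 59
paddr = 59 * 8 + 3 = 475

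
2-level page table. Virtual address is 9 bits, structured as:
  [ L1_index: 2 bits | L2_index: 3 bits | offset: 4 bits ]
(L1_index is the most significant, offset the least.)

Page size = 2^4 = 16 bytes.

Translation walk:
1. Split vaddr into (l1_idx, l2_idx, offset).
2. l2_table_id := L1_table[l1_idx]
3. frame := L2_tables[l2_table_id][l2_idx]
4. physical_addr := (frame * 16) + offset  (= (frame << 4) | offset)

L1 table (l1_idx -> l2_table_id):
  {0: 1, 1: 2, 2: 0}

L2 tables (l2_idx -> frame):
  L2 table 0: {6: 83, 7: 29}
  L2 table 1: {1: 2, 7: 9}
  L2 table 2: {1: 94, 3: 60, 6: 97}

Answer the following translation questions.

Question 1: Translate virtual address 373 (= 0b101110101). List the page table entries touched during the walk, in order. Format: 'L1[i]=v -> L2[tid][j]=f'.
Answer: L1[2]=0 -> L2[0][7]=29

Derivation:
vaddr = 373 = 0b101110101
Split: l1_idx=2, l2_idx=7, offset=5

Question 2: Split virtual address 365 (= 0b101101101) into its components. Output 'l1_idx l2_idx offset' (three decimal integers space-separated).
Answer: 2 6 13

Derivation:
vaddr = 365 = 0b101101101
  top 2 bits -> l1_idx = 2
  next 3 bits -> l2_idx = 6
  bottom 4 bits -> offset = 13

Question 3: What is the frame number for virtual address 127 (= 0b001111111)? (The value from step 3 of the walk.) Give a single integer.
Answer: 9

Derivation:
vaddr = 127: l1_idx=0, l2_idx=7
L1[0] = 1; L2[1][7] = 9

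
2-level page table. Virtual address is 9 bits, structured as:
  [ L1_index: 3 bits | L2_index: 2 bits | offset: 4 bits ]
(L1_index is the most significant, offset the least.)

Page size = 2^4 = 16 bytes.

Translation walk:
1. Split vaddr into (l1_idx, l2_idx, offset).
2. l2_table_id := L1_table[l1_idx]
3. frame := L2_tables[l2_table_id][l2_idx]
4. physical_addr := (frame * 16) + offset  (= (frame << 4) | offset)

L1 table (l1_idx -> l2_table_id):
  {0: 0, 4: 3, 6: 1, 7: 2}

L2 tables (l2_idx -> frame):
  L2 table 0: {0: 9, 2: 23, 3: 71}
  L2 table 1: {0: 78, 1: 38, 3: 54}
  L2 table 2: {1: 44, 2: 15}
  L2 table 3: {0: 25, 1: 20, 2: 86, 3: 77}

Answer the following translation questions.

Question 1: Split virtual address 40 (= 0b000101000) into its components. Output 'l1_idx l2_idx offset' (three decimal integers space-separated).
Answer: 0 2 8

Derivation:
vaddr = 40 = 0b000101000
  top 3 bits -> l1_idx = 0
  next 2 bits -> l2_idx = 2
  bottom 4 bits -> offset = 8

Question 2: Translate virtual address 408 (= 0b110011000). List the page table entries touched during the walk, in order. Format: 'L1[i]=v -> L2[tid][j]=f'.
vaddr = 408 = 0b110011000
Split: l1_idx=6, l2_idx=1, offset=8

Answer: L1[6]=1 -> L2[1][1]=38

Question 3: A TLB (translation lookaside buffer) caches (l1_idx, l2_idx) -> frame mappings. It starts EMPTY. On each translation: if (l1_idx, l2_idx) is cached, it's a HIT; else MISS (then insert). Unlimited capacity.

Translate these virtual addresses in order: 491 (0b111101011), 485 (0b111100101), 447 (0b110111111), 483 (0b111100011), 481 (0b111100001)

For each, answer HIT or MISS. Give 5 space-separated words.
vaddr=491: (7,2) not in TLB -> MISS, insert
vaddr=485: (7,2) in TLB -> HIT
vaddr=447: (6,3) not in TLB -> MISS, insert
vaddr=483: (7,2) in TLB -> HIT
vaddr=481: (7,2) in TLB -> HIT

Answer: MISS HIT MISS HIT HIT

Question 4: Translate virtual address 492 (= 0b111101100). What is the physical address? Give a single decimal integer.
vaddr = 492 = 0b111101100
Split: l1_idx=7, l2_idx=2, offset=12
L1[7] = 2
L2[2][2] = 15
paddr = 15 * 16 + 12 = 252

Answer: 252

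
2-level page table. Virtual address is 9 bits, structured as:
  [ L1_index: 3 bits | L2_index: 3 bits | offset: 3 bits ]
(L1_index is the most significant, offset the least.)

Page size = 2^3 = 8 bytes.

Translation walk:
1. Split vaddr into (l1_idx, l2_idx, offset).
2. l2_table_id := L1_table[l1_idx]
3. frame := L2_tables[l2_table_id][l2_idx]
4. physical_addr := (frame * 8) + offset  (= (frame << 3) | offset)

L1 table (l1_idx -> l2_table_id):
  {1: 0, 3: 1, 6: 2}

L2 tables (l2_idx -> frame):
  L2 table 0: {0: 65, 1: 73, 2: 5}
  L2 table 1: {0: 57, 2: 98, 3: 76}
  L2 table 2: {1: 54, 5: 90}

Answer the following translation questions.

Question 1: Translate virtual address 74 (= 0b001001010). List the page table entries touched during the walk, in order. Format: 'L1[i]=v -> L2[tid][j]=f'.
vaddr = 74 = 0b001001010
Split: l1_idx=1, l2_idx=1, offset=2

Answer: L1[1]=0 -> L2[0][1]=73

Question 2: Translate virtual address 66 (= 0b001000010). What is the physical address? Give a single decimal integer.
vaddr = 66 = 0b001000010
Split: l1_idx=1, l2_idx=0, offset=2
L1[1] = 0
L2[0][0] = 65
paddr = 65 * 8 + 2 = 522

Answer: 522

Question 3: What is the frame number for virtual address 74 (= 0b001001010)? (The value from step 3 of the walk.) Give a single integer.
vaddr = 74: l1_idx=1, l2_idx=1
L1[1] = 0; L2[0][1] = 73

Answer: 73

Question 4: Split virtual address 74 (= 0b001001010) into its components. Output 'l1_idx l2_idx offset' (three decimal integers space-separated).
vaddr = 74 = 0b001001010
  top 3 bits -> l1_idx = 1
  next 3 bits -> l2_idx = 1
  bottom 3 bits -> offset = 2

Answer: 1 1 2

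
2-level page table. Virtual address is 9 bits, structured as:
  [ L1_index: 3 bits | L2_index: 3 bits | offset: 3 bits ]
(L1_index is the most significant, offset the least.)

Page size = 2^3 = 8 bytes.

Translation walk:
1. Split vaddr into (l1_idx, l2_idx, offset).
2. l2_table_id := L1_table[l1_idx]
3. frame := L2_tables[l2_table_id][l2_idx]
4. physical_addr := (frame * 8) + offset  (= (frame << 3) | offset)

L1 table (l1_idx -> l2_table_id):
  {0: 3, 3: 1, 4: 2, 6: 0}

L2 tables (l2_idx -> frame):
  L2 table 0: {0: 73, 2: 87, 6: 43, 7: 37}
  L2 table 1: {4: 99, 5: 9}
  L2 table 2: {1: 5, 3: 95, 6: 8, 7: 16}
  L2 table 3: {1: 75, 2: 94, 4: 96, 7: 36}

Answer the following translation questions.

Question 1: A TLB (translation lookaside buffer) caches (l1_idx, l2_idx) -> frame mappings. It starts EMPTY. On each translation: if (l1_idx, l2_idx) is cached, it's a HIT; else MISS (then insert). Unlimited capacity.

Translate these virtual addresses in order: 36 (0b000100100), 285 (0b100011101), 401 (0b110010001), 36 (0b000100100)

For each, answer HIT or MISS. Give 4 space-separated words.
vaddr=36: (0,4) not in TLB -> MISS, insert
vaddr=285: (4,3) not in TLB -> MISS, insert
vaddr=401: (6,2) not in TLB -> MISS, insert
vaddr=36: (0,4) in TLB -> HIT

Answer: MISS MISS MISS HIT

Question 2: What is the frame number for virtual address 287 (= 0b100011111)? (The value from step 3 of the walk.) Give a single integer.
Answer: 95

Derivation:
vaddr = 287: l1_idx=4, l2_idx=3
L1[4] = 2; L2[2][3] = 95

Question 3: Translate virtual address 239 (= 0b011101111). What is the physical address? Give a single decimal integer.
vaddr = 239 = 0b011101111
Split: l1_idx=3, l2_idx=5, offset=7
L1[3] = 1
L2[1][5] = 9
paddr = 9 * 8 + 7 = 79

Answer: 79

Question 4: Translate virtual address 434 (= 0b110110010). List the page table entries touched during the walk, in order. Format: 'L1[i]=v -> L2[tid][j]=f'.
vaddr = 434 = 0b110110010
Split: l1_idx=6, l2_idx=6, offset=2

Answer: L1[6]=0 -> L2[0][6]=43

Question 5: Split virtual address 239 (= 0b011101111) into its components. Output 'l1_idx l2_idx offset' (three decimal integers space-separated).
vaddr = 239 = 0b011101111
  top 3 bits -> l1_idx = 3
  next 3 bits -> l2_idx = 5
  bottom 3 bits -> offset = 7

Answer: 3 5 7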